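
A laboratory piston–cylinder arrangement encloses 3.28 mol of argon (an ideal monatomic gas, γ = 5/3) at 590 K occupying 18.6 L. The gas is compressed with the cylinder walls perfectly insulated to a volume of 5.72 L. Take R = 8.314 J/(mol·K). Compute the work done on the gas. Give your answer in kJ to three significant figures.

W ≈ 28.8 kJ

Adiabatic: TV^(γ−1) = const with γ = 5/3.
T₂ = T₁ (V₁/V₂)^(γ−1) = 590 × (18.6/5.72)^0.667 = 590 × 2.195 = 1295 K.
W_by = nCᵥ(T₁ − T₂) = (3.28)(12.47)(590 − 1295) = -28837 J.
Work on gas = −W_by = 28837 J.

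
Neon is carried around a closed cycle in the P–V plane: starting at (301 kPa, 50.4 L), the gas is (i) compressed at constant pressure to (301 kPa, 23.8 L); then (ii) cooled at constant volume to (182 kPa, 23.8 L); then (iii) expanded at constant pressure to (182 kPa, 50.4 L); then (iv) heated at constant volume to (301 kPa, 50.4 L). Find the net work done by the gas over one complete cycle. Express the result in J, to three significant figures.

W_net ≈ -3170 J

Constant-volume legs do no work.
W(i) = (301)(23.8 − 50.4) = -8007 J; W(iii) = (182)(50.4 − 23.8) = 4841 J.
W_net = -8007 + 4841 = -3165 J (the counter-clockwise enclosed area).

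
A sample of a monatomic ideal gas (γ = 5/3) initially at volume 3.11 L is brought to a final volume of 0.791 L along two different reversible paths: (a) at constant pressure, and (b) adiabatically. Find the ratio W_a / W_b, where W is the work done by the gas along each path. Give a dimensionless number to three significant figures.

W_a / W_b ≈ 0.333

Path (a) isobaric: W = P₁(V₂ − V₁) → W_a/(P₁V₁) = -0.7457.
Path (b) adiabatic: W = P₁V₁(1 − (V₁/V₂)^(γ−1))/(γ−1) → W_b/(P₁V₁) = -2.237.
W_a / W_b = -0.7457 / -2.237 = 0.3334.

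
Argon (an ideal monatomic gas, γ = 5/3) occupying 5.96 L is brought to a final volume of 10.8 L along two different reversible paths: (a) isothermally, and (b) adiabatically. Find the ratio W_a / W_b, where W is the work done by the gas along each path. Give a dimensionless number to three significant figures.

Path (a) isothermal: W = P₁V₁ ln(V₂/V₁) → W_a/(P₁V₁) = 0.5945.
Path (b) adiabatic: W = P₁V₁(1 − (V₁/V₂)^(γ−1))/(γ−1) → W_b/(P₁V₁) = 0.4908.
W_a / W_b = 0.5945 / 0.4908 = 1.211.

W_a / W_b ≈ 1.21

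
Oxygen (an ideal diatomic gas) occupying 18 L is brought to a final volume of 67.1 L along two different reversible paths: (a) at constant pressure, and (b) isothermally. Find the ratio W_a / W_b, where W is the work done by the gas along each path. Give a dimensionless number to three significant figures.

Path (a) isobaric: W = P₁(V₂ − V₁) → W_a/(P₁V₁) = 2.728.
Path (b) isothermal: W = P₁V₁ ln(V₂/V₁) → W_b/(P₁V₁) = 1.316.
W_a / W_b = 2.728 / 1.316 = 2.073.

W_a / W_b ≈ 2.07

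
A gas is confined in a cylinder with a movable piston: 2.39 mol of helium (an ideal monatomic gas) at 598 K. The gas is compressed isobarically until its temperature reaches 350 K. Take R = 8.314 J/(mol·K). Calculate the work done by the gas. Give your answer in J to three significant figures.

Isobaric: W = P ΔV = nR ΔT.
W = (2.39)(8.314)(350 − 598) = -4928 J.

W ≈ -4930 J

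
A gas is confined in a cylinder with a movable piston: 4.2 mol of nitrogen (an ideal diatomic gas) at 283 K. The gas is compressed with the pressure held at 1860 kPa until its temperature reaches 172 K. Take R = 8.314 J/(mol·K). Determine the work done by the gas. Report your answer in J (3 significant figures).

Isobaric: W = P ΔV = nR ΔT.
W = (4.2)(8.314)(172 − 283) = -3876 J.

W ≈ -3880 J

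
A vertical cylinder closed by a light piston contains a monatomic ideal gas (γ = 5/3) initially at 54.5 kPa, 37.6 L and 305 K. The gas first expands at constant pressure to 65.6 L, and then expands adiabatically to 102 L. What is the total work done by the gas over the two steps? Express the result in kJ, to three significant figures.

Step 1 (isobaric): W = PΔV = (54.5 kPa)(65.6 − 37.6 L) = 1526 J.
After step 1: P = 54.5 kPa, V = 65.6 L, T = 532.1 K.
Step 2 (adiabatic): W = (P₁V₁ − P₂V₂)/(γ−1) = (3575 − 2664)/0.667 = 1367 J.
W_total = 1526 + 1367 = 2893 J.

W_total ≈ 2.89 kJ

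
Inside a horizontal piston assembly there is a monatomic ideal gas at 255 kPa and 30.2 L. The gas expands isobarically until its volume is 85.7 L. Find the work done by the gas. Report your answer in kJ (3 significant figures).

W ≈ 14.2 kJ

Isobaric: W = P ΔV.
W = (255 kPa)(85.7 − 30.2 L) = (255)(55.5) = 14152 J.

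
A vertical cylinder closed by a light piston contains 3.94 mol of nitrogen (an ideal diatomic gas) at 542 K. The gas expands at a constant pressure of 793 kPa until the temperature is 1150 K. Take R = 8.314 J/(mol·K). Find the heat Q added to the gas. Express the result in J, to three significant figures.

Isobaric: W = nRΔT = (3.94)(8.314)(608) = 19916 J.
ΔU = nCᵥΔT with Cᵥ = 5R/2: ΔU = (3.94)(20.79)(608) = 49791 J.
Q = ΔU + W = 49791 + 19916 = 69707 J.

Q ≈ 69700 J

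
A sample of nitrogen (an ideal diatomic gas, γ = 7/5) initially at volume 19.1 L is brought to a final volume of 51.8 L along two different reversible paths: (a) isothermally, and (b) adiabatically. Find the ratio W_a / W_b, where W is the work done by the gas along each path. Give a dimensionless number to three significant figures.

Path (a) isothermal: W = P₁V₁ ln(V₂/V₁) → W_a/(P₁V₁) = 0.9977.
Path (b) adiabatic: W = P₁V₁(1 − (V₁/V₂)^(γ−1))/(γ−1) → W_b/(P₁V₁) = 0.8227.
W_a / W_b = 0.9977 / 0.8227 = 1.213.

W_a / W_b ≈ 1.21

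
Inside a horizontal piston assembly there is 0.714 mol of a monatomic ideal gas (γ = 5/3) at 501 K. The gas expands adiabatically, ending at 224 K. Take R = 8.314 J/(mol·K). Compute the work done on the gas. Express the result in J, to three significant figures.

Adiabatic ⇒ Q = 0, so W_by = −ΔU = nCᵥ(T₁ − T₂).
Cᵥ = 3R/2 = 12.47 J/(mol·K).
W = (0.714)(12.47)(501 − 224) = 2466 J.
Work on gas = −W_by = -2466 J.

W ≈ -2470 J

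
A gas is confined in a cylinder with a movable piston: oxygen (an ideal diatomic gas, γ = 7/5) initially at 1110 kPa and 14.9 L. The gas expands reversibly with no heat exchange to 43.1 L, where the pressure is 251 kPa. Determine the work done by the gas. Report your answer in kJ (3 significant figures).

Adiabatic: W = (P₁V₁ − P₂V₂)/(γ − 1) with γ = 7/5.
P₁V₁ = 16539 J, P₂V₂ = 10818 J.
W = (16539 − 10818) / 0.4 = 14302 J.

W ≈ 14.3 kJ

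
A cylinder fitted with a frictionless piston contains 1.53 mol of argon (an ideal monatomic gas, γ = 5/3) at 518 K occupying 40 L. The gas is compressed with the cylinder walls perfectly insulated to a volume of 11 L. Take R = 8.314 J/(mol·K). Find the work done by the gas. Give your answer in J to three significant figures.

Adiabatic: TV^(γ−1) = const with γ = 5/3.
T₂ = T₁ (V₁/V₂)^(γ−1) = 518 × (40/11)^0.667 = 518 × 2.365 = 1225 K.
W_by = nCᵥ(T₁ − T₂) = (1.53)(12.47)(518 − 1225) = -13488 J.

W ≈ -13500 J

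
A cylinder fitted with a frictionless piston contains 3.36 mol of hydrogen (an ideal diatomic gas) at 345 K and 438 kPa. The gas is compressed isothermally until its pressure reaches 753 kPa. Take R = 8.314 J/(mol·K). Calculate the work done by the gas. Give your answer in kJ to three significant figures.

W ≈ -5.22 kJ

Isothermal process: W = nRT ln(V₂/V₁) = nRT ln(P₁/P₂).
W = (3.36)(8.314)(345) × ln(438/753)
  = 9638 × ln(0.5817) = 9638 × -0.5418
W_by_gas = -5222 J.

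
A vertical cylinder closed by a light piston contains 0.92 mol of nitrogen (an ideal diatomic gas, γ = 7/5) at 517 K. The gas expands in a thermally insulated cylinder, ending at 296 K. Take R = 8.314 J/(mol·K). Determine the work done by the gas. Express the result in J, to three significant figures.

Adiabatic ⇒ Q = 0, so W_by = −ΔU = nCᵥ(T₁ − T₂).
Cᵥ = 5R/2 = 20.79 J/(mol·K).
W = (0.92)(20.79)(517 − 296) = 4226 J.

W ≈ 4230 J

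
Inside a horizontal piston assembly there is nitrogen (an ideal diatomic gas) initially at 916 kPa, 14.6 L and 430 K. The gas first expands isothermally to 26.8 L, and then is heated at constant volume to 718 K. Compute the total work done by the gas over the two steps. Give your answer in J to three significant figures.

Step 1 (isothermal): W = P₁V₁ ln(V₂/V₁) = (13374) ln(26.8/14.6) = 8123 J.
Step 2 (isochoric): W = 0 (constant volume).
W_total = 8123 + 0 = 8123 J.

W_total ≈ 8120 J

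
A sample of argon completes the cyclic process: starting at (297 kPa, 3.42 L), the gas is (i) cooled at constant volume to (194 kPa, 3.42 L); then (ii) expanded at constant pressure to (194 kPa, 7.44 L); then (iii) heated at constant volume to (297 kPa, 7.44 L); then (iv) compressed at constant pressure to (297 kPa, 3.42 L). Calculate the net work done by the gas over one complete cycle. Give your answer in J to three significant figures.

Constant-volume legs do no work.
W(ii) = (194)(7.44 − 3.42) = 779.9 J; W(iv) = (297)(3.42 − 7.44) = -1194 J.
W_net = 779.9 − 1194 = -414.1 J (the counter-clockwise enclosed area).

W_net ≈ -414 J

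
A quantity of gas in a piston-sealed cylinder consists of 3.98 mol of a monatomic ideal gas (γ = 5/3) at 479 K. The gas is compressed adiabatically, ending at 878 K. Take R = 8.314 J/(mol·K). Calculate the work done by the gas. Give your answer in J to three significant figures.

W ≈ -19800 J

Adiabatic ⇒ Q = 0, so W_by = −ΔU = nCᵥ(T₁ − T₂).
Cᵥ = 3R/2 = 12.47 J/(mol·K).
W = (3.98)(12.47)(479 − 878) = -19804 J.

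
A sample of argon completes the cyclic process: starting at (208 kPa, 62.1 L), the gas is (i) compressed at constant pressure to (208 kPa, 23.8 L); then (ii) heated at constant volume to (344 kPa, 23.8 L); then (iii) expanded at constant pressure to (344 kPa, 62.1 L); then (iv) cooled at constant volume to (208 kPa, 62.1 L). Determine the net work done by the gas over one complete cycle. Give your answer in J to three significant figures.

W_net ≈ 5210 J

Constant-volume legs do no work.
W(i) = (208)(23.8 − 62.1) = -7966 J; W(iii) = (344)(62.1 − 23.8) = 13175 J.
W_net = -7966 + 13175 = 5209 J (the clockwise enclosed area).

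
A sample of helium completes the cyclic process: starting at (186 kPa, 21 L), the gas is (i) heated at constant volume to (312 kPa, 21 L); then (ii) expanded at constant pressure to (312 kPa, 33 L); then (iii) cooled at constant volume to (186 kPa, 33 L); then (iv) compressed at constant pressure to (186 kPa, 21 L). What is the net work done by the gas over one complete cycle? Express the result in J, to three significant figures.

Constant-volume legs do no work.
W(ii) = (312)(33 − 21) = 3744 J; W(iv) = (186)(21 − 33) = -2232 J.
W_net = 3744 − 2232 = 1512 J (the clockwise enclosed area).

W_net ≈ 1510 J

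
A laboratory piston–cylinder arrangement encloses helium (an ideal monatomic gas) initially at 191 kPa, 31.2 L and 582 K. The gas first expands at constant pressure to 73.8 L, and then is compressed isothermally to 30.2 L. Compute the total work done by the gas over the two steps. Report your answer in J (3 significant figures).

W_total ≈ -4460 J

Step 1 (isobaric): W = PΔV = (191 kPa)(73.8 − 31.2 L) = 8137 J.
After step 1: P = 191 kPa, V = 73.8 L, T = 1377 K.
Step 2 (isothermal): W = P₁V₁ ln(V₂/V₁) = (14096) ln(30.2/73.8) = -12595 J.
W_total = 8137 − 12595 = -4458 J.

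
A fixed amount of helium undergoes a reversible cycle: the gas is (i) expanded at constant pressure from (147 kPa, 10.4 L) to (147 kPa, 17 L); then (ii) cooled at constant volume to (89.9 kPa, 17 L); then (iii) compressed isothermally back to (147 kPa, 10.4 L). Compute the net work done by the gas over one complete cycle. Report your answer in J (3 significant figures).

Leg (i): W = PΔV = (147)(17 − 10.4) = 970.2 J.
Leg (ii): W = 0.
Leg (iii): W = PᵢVᵢ ln(V_f/Vᵢ) = (1528) ln(10.4/17) = -751 J.
W_net = 970.2 − 751 = 219.2 J.

W_net ≈ 219 J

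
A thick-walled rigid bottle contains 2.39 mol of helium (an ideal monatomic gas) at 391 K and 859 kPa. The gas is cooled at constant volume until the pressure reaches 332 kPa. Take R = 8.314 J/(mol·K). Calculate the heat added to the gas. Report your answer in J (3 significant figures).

Q ≈ -7150 J

Constant volume ⇒ W = 0, so Q = ΔU = nCᵥΔT with Cᵥ = 3R/2 = 12.47 J/(mol·K).
At constant V, T₂/T₁ = P₂/P₁ ⇒ ΔT = T₁(P₂/P₁ − 1) = 391·(332/859 − 1) = -239.9 K.
ΔU = (2.39)(12.47)(-239.9) = -7150 J.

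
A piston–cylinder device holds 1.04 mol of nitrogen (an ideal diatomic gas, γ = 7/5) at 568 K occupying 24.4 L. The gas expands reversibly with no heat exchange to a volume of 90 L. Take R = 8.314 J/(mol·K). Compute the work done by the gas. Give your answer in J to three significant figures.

Adiabatic: TV^(γ−1) = const with γ = 7/5.
T₂ = T₁ (V₁/V₂)^(γ−1) = 568 × (24.4/90)^0.4 = 568 × 0.5933 = 337 K.
W_by = nCᵥ(T₁ − T₂) = (1.04)(20.79)(568 − 337) = 4994 J.

W ≈ 4990 J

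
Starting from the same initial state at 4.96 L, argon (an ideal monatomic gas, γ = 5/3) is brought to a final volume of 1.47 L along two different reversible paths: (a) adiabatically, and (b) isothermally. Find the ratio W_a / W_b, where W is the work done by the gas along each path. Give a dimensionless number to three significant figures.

Path (a) adiabatic: W = P₁V₁(1 − (V₁/V₂)^(γ−1))/(γ−1) → W_a/(P₁V₁) = -1.874.
Path (b) isothermal: W = P₁V₁ ln(V₂/V₁) → W_b/(P₁V₁) = -1.216.
W_a / W_b = -1.874 / -1.216 = 1.541.

W_a / W_b ≈ 1.54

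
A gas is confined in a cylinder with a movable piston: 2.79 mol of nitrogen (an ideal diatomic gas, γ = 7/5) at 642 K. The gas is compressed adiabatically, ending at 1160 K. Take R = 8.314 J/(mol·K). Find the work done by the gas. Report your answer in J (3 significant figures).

W ≈ -30000 J

Adiabatic ⇒ Q = 0, so W_by = −ΔU = nCᵥ(T₁ − T₂).
Cᵥ = 5R/2 = 20.79 J/(mol·K).
W = (2.79)(20.79)(642 − 1160) = -30039 J.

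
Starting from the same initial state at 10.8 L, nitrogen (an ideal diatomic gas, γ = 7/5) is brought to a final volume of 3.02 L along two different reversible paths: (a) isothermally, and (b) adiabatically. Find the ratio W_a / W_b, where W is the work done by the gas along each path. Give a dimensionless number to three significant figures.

Path (a) isothermal: W = P₁V₁ ln(V₂/V₁) → W_a/(P₁V₁) = -1.274.
Path (b) adiabatic: W = P₁V₁(1 − (V₁/V₂)^(γ−1))/(γ−1) → W_b/(P₁V₁) = -1.662.
W_a / W_b = -1.274 / -1.662 = 0.7667.

W_a / W_b ≈ 0.767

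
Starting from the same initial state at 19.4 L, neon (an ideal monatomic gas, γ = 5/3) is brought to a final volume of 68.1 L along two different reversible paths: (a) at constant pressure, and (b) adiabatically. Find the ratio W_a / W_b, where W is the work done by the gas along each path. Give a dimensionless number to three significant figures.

Path (a) isobaric: W = P₁(V₂ − V₁) → W_a/(P₁V₁) = 2.51.
Path (b) adiabatic: W = P₁V₁(1 − (V₁/V₂)^(γ−1))/(γ−1) → W_b/(P₁V₁) = 0.8506.
W_a / W_b = 2.51 / 0.8506 = 2.951.

W_a / W_b ≈ 2.95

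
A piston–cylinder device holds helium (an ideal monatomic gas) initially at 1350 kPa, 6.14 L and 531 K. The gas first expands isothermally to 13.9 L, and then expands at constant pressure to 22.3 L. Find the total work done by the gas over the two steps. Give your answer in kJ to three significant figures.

W_total ≈ 11.8 kJ

Step 1 (isothermal): W = P₁V₁ ln(V₂/V₁) = (8289) ln(13.9/6.14) = 6773 J.
After step 1: P = 596.3 kPa, V = 13.9 L, T = 531 K.
Step 2 (isobaric): W = PΔV = (596.3 kPa)(22.3 − 13.9 L) = 5009 J.
W_total = 6773 + 5009 = 11782 J.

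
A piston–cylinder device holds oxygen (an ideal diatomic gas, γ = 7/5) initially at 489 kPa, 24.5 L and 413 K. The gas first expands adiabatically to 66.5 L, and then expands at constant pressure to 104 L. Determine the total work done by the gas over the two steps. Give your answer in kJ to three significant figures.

Step 1 (adiabatic): W = (P₁V₁ − P₂V₂)/(γ−1) = (11980 − 8035)/0.4 = 9863 J.
After step 1: P = 120.8 kPa, V = 66.5 L, T = 277 K.
Step 2 (isobaric): W = PΔV = (120.8 kPa)(104 − 66.5 L) = 4531 J.
W_total = 9863 + 4531 = 14394 J.

W_total ≈ 14.4 kJ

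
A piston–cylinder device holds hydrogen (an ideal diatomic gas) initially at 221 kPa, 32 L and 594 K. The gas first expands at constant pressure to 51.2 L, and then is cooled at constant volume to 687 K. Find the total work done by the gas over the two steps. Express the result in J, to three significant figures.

W_total ≈ 4240 J

Step 1 (isobaric): W = PΔV = (221 kPa)(51.2 − 32 L) = 4243 J.
Step 2 (isochoric): W = 0 (constant volume).
W_total = 4243 + 0 = 4243 J.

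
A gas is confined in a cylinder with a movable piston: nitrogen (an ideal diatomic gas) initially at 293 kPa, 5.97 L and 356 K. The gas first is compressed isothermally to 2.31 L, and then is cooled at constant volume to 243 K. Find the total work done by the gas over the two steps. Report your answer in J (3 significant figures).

W_total ≈ -1660 J

Step 1 (isothermal): W = P₁V₁ ln(V₂/V₁) = (1749) ln(2.31/5.97) = -1661 J.
Step 2 (isochoric): W = 0 (constant volume).
W_total = -1661 + 0 = -1661 J.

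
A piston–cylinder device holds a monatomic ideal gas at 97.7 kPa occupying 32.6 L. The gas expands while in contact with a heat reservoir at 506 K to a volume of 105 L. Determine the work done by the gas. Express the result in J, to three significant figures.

Isothermal: W = nRT ln(V₂/V₁) = P₁V₁ ln(V₂/V₁).
P₁V₁ = (97.7 kPa)(32.6 L) = 3185 J.
W = 3185 × ln(105/32.6) = 3185 × 1.17
W_by_gas = 3725 J.

W ≈ 3730 J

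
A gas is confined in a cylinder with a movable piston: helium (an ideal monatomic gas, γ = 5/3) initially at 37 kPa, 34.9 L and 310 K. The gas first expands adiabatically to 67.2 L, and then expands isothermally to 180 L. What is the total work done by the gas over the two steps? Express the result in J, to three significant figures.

W_total ≈ 1510 J

Step 1 (adiabatic): W = (P₁V₁ − P₂V₂)/(γ−1) = (1291 − 834.3)/0.667 = 685.5 J.
After step 1: P = 12.42 kPa, V = 67.2 L, T = 200.3 K.
Step 2 (isothermal): W = P₁V₁ ln(V₂/V₁) = (834.3) ln(180/67.2) = 822 J.
W_total = 685.5 + 822 = 1508 J.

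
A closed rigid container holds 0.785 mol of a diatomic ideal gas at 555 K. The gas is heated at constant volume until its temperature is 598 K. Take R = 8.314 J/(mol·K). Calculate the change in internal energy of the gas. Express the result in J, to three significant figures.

Constant volume ⇒ W = 0, so Q = ΔU = nCᵥΔT with Cᵥ = 5R/2 = 20.79 J/(mol·K).
ΔU = (0.785)(20.79)(598 − 555) = 701.6 J.

ΔU ≈ 702 J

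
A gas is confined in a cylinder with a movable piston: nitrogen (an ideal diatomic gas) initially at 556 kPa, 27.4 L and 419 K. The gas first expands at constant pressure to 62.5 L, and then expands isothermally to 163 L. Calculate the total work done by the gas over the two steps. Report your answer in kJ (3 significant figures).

Step 1 (isobaric): W = PΔV = (556 kPa)(62.5 − 27.4 L) = 19516 J.
After step 1: P = 556 kPa, V = 62.5 L, T = 955.7 K.
Step 2 (isothermal): W = P₁V₁ ln(V₂/V₁) = (34750) ln(163/62.5) = 33311 J.
W_total = 19516 + 33311 = 52826 J.

W_total ≈ 52.8 kJ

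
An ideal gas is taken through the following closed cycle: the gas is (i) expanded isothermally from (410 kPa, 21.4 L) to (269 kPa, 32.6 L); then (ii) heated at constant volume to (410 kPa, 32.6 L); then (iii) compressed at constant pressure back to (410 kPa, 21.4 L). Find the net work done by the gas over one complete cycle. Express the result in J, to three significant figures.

W_net ≈ -899 J

Leg (i): W = PᵢVᵢ ln(V_f/Vᵢ) = (8774) ln(32.6/21.4) = 3693 J.
Leg (ii): W = 0.
Leg (iii): W = PΔV = (410)(21.4 − 32.6) = -4592 J.
W_net = 3693 − 4592 = -898.8 J.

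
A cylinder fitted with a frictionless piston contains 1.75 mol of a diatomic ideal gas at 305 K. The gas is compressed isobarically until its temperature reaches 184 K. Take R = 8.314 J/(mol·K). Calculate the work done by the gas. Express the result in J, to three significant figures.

W ≈ -1760 J

Isobaric: W = P ΔV = nR ΔT.
W = (1.75)(8.314)(184 − 305) = -1760 J.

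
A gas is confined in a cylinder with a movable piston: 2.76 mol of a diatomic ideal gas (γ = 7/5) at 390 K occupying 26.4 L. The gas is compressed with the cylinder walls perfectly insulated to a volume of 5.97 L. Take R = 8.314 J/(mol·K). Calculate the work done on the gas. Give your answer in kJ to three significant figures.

W ≈ 18.2 kJ

Adiabatic: TV^(γ−1) = const with γ = 7/5.
T₂ = T₁ (V₁/V₂)^(γ−1) = 390 × (26.4/5.97)^0.4 = 390 × 1.812 = 706.8 K.
W_by = nCᵥ(T₁ − T₂) = (2.76)(20.79)(390 − 706.8) = -18176 J.
Work on gas = −W_by = 18176 J.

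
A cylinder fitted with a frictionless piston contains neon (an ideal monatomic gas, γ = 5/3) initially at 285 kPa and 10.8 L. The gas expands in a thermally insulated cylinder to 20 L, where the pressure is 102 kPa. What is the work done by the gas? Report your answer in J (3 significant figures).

W ≈ 1560 J

Adiabatic: W = (P₁V₁ − P₂V₂)/(γ − 1) with γ = 5/3.
P₁V₁ = 3078 J, P₂V₂ = 2040 J.
W = (3078 − 2040) / 0.6667 = 1557 J.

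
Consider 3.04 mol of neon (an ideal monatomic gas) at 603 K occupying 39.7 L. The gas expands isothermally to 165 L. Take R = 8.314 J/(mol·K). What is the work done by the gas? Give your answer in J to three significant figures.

Isothermal: W = nRT ln(V₂/V₁).
W = (3.04)(8.314)(603) × ln(165/39.7)
  = 15241 × 1.425
W_by_gas = 21712 J.

W ≈ 21700 J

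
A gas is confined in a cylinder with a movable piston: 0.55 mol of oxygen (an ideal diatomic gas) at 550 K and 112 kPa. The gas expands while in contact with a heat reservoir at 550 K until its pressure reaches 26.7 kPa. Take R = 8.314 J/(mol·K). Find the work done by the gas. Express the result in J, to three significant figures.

W ≈ 3610 J

Isothermal process: W = nRT ln(V₂/V₁) = nRT ln(P₁/P₂).
W = (0.55)(8.314)(550) × ln(112/26.7)
  = 2515 × ln(4.195) = 2515 × 1.434
W_by_gas = 3606 J.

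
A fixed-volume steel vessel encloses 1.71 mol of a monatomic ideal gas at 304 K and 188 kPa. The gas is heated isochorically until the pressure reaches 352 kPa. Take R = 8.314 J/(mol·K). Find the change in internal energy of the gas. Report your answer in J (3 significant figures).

ΔU ≈ 5660 J

Constant volume ⇒ W = 0, so Q = ΔU = nCᵥΔT with Cᵥ = 3R/2 = 12.47 J/(mol·K).
At constant V, T₂/T₁ = P₂/P₁ ⇒ ΔT = T₁(P₂/P₁ − 1) = 304·(352/188 − 1) = 265.2 K.
ΔU = (1.71)(12.47)(265.2) = 5655 J.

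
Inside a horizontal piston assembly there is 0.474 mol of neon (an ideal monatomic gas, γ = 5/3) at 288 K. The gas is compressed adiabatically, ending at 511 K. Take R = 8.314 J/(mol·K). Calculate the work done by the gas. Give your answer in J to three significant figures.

W ≈ -1320 J

Adiabatic ⇒ Q = 0, so W_by = −ΔU = nCᵥ(T₁ − T₂).
Cᵥ = 3R/2 = 12.47 J/(mol·K).
W = (0.474)(12.47)(288 − 511) = -1318 J.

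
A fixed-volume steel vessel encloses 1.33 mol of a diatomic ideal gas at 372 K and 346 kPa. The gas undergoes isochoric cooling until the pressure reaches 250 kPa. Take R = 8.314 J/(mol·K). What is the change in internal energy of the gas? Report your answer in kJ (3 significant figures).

Constant volume ⇒ W = 0, so Q = ΔU = nCᵥΔT with Cᵥ = 5R/2 = 20.79 J/(mol·K).
At constant V, T₂/T₁ = P₂/P₁ ⇒ ΔT = T₁(P₂/P₁ − 1) = 372·(250/346 − 1) = -103.2 K.
ΔU = (1.33)(20.79)(-103.2) = -2853 J.

ΔU ≈ -2.85 kJ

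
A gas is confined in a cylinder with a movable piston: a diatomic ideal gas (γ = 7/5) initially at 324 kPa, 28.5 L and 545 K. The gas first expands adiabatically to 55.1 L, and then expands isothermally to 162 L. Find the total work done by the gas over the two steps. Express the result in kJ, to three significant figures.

Step 1 (adiabatic): W = (P₁V₁ − P₂V₂)/(γ−1) = (9234 − 7094)/0.4 = 5351 J.
After step 1: P = 128.7 kPa, V = 55.1 L, T = 418.7 K.
Step 2 (isothermal): W = P₁V₁ ln(V₂/V₁) = (7094) ln(162/55.1) = 7650 J.
W_total = 5351 + 7650 = 13001 J.

W_total ≈ 13.0 kJ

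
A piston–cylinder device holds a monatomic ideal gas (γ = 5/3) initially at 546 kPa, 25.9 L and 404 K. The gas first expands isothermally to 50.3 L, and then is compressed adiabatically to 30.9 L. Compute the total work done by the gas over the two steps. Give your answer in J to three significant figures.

Step 1 (isothermal): W = P₁V₁ ln(V₂/V₁) = (14141) ln(50.3/25.9) = 9387 J.
After step 1: P = 281.1 kPa, V = 50.3 L, T = 404 K.
Step 2 (adiabatic): W = (P₁V₁ − P₂V₂)/(γ−1) = (14141 − 19569)/0.667 = -8141 J.
W_total = 9387 − 8141 = 1245 J.

W_total ≈ 1250 J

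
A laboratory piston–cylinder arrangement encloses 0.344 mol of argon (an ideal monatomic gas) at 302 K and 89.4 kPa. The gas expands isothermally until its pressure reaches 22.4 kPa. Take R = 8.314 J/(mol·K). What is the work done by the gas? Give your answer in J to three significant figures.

W ≈ 1200 J

Isothermal process: W = nRT ln(V₂/V₁) = nRT ln(P₁/P₂).
W = (0.344)(8.314)(302) × ln(89.4/22.4)
  = 863.7 × ln(3.991) = 863.7 × 1.384
W_by_gas = 1195 J.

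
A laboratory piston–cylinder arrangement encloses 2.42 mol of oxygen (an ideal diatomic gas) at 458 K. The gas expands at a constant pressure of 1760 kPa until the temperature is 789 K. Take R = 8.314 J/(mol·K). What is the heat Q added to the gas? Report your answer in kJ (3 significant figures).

Q ≈ 23.3 kJ

Isobaric: W = nRΔT = (2.42)(8.314)(331) = 6660 J.
ΔU = nCᵥΔT with Cᵥ = 5R/2: ΔU = (2.42)(20.79)(331) = 16649 J.
Q = ΔU + W = 16649 + 6660 = 23309 J.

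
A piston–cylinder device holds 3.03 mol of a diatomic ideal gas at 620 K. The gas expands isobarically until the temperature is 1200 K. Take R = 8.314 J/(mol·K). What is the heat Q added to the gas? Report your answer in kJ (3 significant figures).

Q ≈ 51.1 kJ

Isobaric: W = nRΔT = (3.03)(8.314)(580) = 14611 J.
ΔU = nCᵥΔT with Cᵥ = 5R/2: ΔU = (3.03)(20.79)(580) = 36528 J.
Q = ΔU + W = 36528 + 14611 = 51139 J.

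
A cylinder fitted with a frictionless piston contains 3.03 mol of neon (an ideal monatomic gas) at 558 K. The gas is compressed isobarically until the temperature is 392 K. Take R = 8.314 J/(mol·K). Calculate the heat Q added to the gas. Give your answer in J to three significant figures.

Q ≈ -10500 J

Isobaric: W = nRΔT = (3.03)(8.314)(-166) = -4182 J.
ΔU = nCᵥΔT with Cᵥ = 3R/2: ΔU = (3.03)(12.47)(-166) = -6273 J.
Q = ΔU + W = -6273 − 4182 = -10454 J.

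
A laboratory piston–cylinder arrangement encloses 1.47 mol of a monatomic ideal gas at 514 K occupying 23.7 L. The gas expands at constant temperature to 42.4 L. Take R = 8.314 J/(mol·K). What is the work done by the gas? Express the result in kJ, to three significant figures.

W ≈ 3.65 kJ

Isothermal: W = nRT ln(V₂/V₁).
W = (1.47)(8.314)(514) × ln(42.4/23.7)
  = 6282 × 0.5817
W_by_gas = 3654 J.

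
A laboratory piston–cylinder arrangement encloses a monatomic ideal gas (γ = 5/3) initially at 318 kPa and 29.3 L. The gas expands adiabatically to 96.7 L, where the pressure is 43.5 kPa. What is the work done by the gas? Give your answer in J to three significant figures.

W ≈ 7670 J

Adiabatic: W = (P₁V₁ − P₂V₂)/(γ − 1) with γ = 5/3.
P₁V₁ = 9317 J, P₂V₂ = 4206 J.
W = (9317 − 4206) / 0.6667 = 7666 J.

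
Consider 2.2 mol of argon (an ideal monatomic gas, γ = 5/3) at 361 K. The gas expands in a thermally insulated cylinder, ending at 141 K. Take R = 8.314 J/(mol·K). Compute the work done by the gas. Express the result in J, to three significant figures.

W ≈ 6040 J

Adiabatic ⇒ Q = 0, so W_by = −ΔU = nCᵥ(T₁ − T₂).
Cᵥ = 3R/2 = 12.47 J/(mol·K).
W = (2.2)(12.47)(361 − 141) = 6036 J.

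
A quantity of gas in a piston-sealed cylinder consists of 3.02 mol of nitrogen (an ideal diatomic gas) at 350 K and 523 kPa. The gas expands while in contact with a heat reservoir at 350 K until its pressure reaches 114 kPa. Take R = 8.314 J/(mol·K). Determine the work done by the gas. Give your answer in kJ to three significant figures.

Isothermal process: W = nRT ln(V₂/V₁) = nRT ln(P₁/P₂).
W = (3.02)(8.314)(350) × ln(523/114)
  = 8788 × ln(4.588) = 8788 × 1.523
W_by_gas = 13387 J.

W ≈ 13.4 kJ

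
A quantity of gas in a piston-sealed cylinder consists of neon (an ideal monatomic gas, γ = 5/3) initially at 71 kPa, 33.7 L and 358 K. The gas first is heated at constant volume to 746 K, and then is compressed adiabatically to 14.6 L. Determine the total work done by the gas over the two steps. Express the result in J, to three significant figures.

Step 1 (isochoric): W = 0 (constant volume).
After step 1: P = 147.9 kPa (V unchanged).
Step 2 (adiabatic): W = (P₁V₁ − P₂V₂)/(γ−1) = (4986 − 8708)/0.667 = -5583 J.
W_total = 0 − 5583 = -5583 J.

W_total ≈ -5580 J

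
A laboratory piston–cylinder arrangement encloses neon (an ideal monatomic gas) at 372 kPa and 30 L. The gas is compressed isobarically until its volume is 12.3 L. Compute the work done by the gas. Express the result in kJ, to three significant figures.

W ≈ -6.58 kJ

Isobaric: W = P ΔV.
W = (372 kPa)(12.3 − 30 L) = (372)(-17.7) = -6584 J.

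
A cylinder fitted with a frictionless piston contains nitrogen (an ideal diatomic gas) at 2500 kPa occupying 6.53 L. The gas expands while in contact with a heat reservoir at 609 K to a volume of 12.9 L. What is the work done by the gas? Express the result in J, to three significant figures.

Isothermal: W = nRT ln(V₂/V₁) = P₁V₁ ln(V₂/V₁).
P₁V₁ = (2500 kPa)(6.53 L) = 16325 J.
W = 16325 × ln(12.9/6.53) = 16325 × 0.6808
W_by_gas = 11114 J.

W ≈ 11100 J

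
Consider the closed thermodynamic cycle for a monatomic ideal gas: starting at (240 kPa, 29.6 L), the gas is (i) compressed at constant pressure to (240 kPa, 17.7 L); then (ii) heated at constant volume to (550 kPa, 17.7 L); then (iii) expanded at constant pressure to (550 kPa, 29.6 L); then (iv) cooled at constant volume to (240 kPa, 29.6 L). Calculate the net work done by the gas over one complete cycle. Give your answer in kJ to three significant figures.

Constant-volume legs do no work.
W(i) = (240)(17.7 − 29.6) = -2856 J; W(iii) = (550)(29.6 − 17.7) = 6545 J.
W_net = -2856 + 6545 = 3689 J (the clockwise enclosed area).

W_net ≈ 3.69 kJ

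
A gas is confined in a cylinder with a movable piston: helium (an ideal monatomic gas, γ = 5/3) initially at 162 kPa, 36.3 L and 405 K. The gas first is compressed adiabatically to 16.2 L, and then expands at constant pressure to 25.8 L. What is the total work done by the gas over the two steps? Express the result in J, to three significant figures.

W_total ≈ -316 J

Step 1 (adiabatic): W = (P₁V₁ − P₂V₂)/(γ−1) = (5881 − 10070)/0.667 = -6284 J.
After step 1: P = 621.6 kPa, V = 16.2 L, T = 693.5 K.
Step 2 (isobaric): W = PΔV = (621.6 kPa)(25.8 − 16.2 L) = 5967 J.
W_total = -6284 + 5967 = -316.4 J.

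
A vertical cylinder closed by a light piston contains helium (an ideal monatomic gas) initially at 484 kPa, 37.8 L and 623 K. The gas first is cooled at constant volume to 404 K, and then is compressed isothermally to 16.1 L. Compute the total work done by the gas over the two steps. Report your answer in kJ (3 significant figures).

W_total ≈ -10.1 kJ

Step 1 (isochoric): W = 0 (constant volume).
After step 1: P = 313.9 kPa (V unchanged).
Step 2 (isothermal): W = P₁V₁ ln(V₂/V₁) = (11864) ln(16.1/37.8) = -10126 J.
W_total = 0 − 10126 = -10126 J.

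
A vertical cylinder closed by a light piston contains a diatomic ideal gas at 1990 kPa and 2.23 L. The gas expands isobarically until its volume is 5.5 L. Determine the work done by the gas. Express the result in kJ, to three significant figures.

Isobaric: W = P ΔV.
W = (1990 kPa)(5.5 − 2.23 L) = (1990)(3.27) = 6507 J.

W ≈ 6.51 kJ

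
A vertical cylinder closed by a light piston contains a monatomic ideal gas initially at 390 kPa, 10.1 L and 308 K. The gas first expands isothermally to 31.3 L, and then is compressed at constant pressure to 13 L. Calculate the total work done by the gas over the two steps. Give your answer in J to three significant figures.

Step 1 (isothermal): W = P₁V₁ ln(V₂/V₁) = (3939) ln(31.3/10.1) = 4455 J.
After step 1: P = 125.8 kPa, V = 31.3 L, T = 308 K.
Step 2 (isobaric): W = PΔV = (125.8 kPa)(13 − 31.3 L) = -2303 J.
W_total = 4455 − 2303 = 2152 J.

W_total ≈ 2150 J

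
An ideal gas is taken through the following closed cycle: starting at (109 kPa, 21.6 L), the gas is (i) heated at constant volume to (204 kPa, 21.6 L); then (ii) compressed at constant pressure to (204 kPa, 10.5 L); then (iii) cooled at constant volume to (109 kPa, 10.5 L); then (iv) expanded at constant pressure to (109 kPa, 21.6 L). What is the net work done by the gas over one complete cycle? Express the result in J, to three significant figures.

Constant-volume legs do no work.
W(ii) = (204)(10.5 − 21.6) = -2264 J; W(iv) = (109)(21.6 − 10.5) = 1210 J.
W_net = -2264 + 1210 = -1054 J (the counter-clockwise enclosed area).

W_net ≈ -1050 J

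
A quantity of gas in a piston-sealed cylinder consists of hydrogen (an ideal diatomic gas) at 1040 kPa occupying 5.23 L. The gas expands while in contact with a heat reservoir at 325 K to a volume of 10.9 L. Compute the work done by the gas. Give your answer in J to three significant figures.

W ≈ 3990 J

Isothermal: W = nRT ln(V₂/V₁) = P₁V₁ ln(V₂/V₁).
P₁V₁ = (1040 kPa)(5.23 L) = 5439 J.
W = 5439 × ln(10.9/5.23) = 5439 × 0.7344
W_by_gas = 3994 J.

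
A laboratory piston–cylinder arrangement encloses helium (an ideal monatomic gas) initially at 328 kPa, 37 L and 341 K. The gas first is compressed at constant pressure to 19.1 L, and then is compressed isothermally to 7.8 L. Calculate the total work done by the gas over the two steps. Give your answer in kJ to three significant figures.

W_total ≈ -11.5 kJ

Step 1 (isobaric): W = PΔV = (328 kPa)(19.1 − 37 L) = -5871 J.
After step 1: P = 328 kPa, V = 19.1 L, T = 176 K.
Step 2 (isothermal): W = P₁V₁ ln(V₂/V₁) = (6265) ln(7.8/19.1) = -5611 J.
W_total = -5871 − 5611 = -11482 J.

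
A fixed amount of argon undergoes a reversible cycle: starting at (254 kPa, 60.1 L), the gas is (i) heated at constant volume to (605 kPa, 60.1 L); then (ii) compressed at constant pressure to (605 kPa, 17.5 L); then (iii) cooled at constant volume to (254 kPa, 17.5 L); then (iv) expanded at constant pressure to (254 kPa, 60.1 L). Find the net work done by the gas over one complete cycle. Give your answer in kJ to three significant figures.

Constant-volume legs do no work.
W(ii) = (605)(17.5 − 60.1) = -25773 J; W(iv) = (254)(60.1 − 17.5) = 10820 J.
W_net = -25773 + 10820 = -14953 J (the counter-clockwise enclosed area).

W_net ≈ -15.0 kJ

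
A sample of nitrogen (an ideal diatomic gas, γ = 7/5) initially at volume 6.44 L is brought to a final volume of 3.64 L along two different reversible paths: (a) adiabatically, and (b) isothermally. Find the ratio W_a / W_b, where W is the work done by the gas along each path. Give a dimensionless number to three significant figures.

Path (a) adiabatic: W = P₁V₁(1 − (V₁/V₂)^(γ−1))/(γ−1) → W_a/(P₁V₁) = -0.6409.
Path (b) isothermal: W = P₁V₁ ln(V₂/V₁) → W_b/(P₁V₁) = -0.5705.
W_a / W_b = -0.6409 / -0.5705 = 1.123.

W_a / W_b ≈ 1.12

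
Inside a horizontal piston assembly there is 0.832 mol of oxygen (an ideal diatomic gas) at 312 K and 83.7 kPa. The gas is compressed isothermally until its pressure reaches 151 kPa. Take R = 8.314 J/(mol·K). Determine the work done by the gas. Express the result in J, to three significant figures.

Isothermal process: W = nRT ln(V₂/V₁) = nRT ln(P₁/P₂).
W = (0.832)(8.314)(312) × ln(83.7/151)
  = 2158 × ln(0.5543) = 2158 × -0.59
W_by_gas = -1273 J.

W ≈ -1270 J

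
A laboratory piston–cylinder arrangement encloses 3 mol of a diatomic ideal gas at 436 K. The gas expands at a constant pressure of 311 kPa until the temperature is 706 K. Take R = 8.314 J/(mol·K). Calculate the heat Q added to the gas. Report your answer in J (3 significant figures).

Q ≈ 23600 J

Isobaric: W = nRΔT = (3)(8.314)(270) = 6734 J.
ΔU = nCᵥΔT with Cᵥ = 5R/2: ΔU = (3)(20.79)(270) = 16836 J.
Q = ΔU + W = 16836 + 6734 = 23570 J.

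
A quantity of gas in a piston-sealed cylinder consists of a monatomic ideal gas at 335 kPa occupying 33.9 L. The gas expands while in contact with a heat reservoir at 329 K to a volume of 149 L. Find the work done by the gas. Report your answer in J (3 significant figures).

W ≈ 16800 J

Isothermal: W = nRT ln(V₂/V₁) = P₁V₁ ln(V₂/V₁).
P₁V₁ = (335 kPa)(33.9 L) = 11356 J.
W = 11356 × ln(149/33.9) = 11356 × 1.481
W_by_gas = 16814 J.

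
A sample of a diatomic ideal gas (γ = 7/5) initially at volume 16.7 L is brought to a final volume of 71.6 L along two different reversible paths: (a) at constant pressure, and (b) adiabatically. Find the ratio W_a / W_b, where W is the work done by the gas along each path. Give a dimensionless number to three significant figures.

Path (a) isobaric: W = P₁(V₂ − V₁) → W_a/(P₁V₁) = 3.287.
Path (b) adiabatic: W = P₁V₁(1 − (V₁/V₂)^(γ−1))/(γ−1) → W_b/(P₁V₁) = 1.103.
W_a / W_b = 3.287 / 1.103 = 2.979.

W_a / W_b ≈ 2.98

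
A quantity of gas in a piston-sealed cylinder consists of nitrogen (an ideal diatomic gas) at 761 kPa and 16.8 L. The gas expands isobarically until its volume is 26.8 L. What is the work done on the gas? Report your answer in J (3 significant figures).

Isobaric: W = P ΔV.
W = (761 kPa)(26.8 − 16.8 L) = (761)(10) = 7610 J.
Work on gas = −W_by = -7610 J.

W ≈ -7610 J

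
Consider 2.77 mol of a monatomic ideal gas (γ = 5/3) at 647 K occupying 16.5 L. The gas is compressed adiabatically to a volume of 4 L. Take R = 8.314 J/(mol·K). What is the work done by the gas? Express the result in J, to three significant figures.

W ≈ -35100 J

Adiabatic: TV^(γ−1) = const with γ = 5/3.
T₂ = T₁ (V₁/V₂)^(γ−1) = 647 × (16.5/4)^0.667 = 647 × 2.572 = 1664 K.
W_by = nCᵥ(T₁ − T₂) = (2.77)(12.47)(647 − 1664) = -35136 J.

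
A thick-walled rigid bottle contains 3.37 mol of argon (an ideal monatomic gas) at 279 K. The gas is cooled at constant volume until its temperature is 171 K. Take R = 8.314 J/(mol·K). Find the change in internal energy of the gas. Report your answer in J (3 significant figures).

Constant volume ⇒ W = 0, so Q = ΔU = nCᵥΔT with Cᵥ = 3R/2 = 12.47 J/(mol·K).
ΔU = (3.37)(12.47)(171 − 279) = -4539 J.

ΔU ≈ -4540 J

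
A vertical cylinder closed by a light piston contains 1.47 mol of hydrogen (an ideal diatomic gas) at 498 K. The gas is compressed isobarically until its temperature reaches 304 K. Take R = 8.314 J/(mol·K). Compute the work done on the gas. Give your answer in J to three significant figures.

Isobaric: W = P ΔV = nR ΔT.
W = (1.47)(8.314)(304 − 498) = -2371 J.
Work on gas = −W_by = 2371 J.

W ≈ 2370 J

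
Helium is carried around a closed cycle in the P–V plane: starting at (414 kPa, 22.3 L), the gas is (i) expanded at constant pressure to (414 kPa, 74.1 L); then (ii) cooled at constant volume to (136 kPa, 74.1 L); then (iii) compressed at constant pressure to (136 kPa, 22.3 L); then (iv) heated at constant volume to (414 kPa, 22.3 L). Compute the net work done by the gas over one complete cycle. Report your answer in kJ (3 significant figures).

W_net ≈ 14.4 kJ

Constant-volume legs do no work.
W(i) = (414)(74.1 − 22.3) = 21445 J; W(iii) = (136)(22.3 − 74.1) = -7045 J.
W_net = 21445 − 7045 = 14400 J (the clockwise enclosed area).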